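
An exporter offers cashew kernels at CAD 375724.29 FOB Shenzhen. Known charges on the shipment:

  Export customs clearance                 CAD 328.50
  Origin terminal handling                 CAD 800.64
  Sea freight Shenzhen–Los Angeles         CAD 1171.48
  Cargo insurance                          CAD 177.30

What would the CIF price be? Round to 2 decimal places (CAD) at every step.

Not relevant to the conversion: origin terminal, export clearance — on the seller under both FOB and CIF; already in the FOB price and stays in the CIF price.
From FOB to CIF, the seller additionally bears: freight, insurance.
CIF price = 375724.29 + 1171.48 + 177.30 = 377073.07

CIF price: CAD 377073.07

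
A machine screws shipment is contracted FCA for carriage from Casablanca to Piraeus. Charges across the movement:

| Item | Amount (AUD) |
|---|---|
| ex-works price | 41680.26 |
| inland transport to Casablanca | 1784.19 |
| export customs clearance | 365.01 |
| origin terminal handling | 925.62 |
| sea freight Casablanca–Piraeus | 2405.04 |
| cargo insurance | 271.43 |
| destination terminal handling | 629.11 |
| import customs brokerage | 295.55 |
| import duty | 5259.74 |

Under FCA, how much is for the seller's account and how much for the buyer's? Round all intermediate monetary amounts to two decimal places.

Seller: AUD 43829.46; buyer: AUD 9786.49

FCA: the seller delivers export-cleared goods to the carrier; the buyer bears costs from that point.
Seller's account: goods 41680.26 + inland to port 1784.19 + export clearance 365.01 = 43829.46
Buyer's account: origin terminal 925.62 + freight 2405.04 + insurance 271.43 + destination terminal 629.11 + brokerage 295.55 + duty 5259.74 = 9786.49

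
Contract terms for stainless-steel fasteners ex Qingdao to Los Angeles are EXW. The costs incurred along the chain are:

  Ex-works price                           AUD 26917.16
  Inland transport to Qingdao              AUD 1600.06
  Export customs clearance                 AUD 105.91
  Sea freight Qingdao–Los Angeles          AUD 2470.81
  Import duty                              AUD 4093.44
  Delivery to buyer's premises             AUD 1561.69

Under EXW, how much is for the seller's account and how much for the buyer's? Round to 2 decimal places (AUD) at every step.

EXW: the seller makes goods available at their premises; the buyer bears all onward costs.
Seller's account: goods 26917.16 = 26917.16
Buyer's account: inland to port 1600.06 + export clearance 105.91 + freight 2470.81 + duty 4093.44 + delivery 1561.69 = 9831.91

Seller: AUD 26917.16; buyer: AUD 9831.91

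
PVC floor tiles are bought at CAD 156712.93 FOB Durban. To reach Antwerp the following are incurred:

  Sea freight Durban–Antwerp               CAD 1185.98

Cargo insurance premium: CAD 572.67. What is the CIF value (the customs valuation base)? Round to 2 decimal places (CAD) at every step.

CIF value: CAD 158471.58

CIF = FOB price + freight + insurance
CIF = 156712.93 + 1185.98 + 572.67 = 158471.58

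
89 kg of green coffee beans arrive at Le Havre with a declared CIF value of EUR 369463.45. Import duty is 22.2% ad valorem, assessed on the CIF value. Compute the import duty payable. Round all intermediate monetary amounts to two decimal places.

Import duty: EUR 82020.89

Import duty = 369463.45 × 22.2% = 82020.89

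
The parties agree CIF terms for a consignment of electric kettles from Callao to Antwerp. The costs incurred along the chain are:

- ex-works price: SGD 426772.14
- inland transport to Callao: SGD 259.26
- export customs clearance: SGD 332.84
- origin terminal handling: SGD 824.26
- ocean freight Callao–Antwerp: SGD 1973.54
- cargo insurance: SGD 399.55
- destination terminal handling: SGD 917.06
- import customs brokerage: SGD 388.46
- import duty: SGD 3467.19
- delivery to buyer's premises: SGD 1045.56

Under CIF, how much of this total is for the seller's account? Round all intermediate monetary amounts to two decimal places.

Seller's account: SGD 430561.59

CIF: the seller pays costs through ocean freight and marine insurance to the destination port.
Seller's account: goods 426772.14 + inland to port 259.26 + export clearance 332.84 + origin terminal 824.26 + freight 1973.54 + insurance 399.55 = 430561.59
Buyer's account: destination terminal 917.06 + brokerage 388.46 + duty 3467.19 + delivery 1045.56 = 5818.27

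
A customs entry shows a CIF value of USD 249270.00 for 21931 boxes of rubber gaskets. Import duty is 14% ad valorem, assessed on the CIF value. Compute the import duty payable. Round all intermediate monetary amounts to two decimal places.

Import duty = 249270.00 × 14% = 34897.80

Import duty: USD 34897.80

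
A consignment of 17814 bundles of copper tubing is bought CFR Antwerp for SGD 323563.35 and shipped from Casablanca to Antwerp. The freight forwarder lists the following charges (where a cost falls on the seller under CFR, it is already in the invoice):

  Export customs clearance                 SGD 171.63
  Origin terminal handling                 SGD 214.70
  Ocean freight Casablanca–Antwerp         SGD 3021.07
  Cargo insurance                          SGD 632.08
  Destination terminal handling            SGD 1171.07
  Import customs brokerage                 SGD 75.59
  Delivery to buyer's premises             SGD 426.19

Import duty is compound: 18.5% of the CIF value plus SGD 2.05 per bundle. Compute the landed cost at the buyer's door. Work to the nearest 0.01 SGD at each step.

CFR: the seller pays costs through ocean freight to the destination port, but not insurance.
Already in the invoice (seller's account under CFR): export clearance, origin terminal, freight — exclude.
CIF value = CFR price + insurance = 323563.35 + 632.08 = 324195.43
Ad valorem component: 324195.43 × 18.5% = 59976.15
Specific component: 17814 × 2.05 = 36518.70
Import duty = 59976.15 + 36518.70 = 96494.85
Buyer bears: insurance 632.08 + destination terminal 1171.07 + brokerage 75.59 + delivery 426.19 + duty 96494.85 = 98799.78
Landed cost = invoice 323563.35 + 98799.78 = 422363.13

Total landed cost: SGD 422363.13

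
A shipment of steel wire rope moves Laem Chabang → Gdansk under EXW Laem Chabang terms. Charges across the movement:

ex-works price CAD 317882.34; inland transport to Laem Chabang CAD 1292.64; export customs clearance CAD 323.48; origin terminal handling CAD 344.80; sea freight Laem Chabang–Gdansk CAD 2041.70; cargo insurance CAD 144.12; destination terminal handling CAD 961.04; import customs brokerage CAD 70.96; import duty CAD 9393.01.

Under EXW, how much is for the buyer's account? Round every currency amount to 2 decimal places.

EXW: the seller makes goods available at their premises; the buyer bears all onward costs.
Seller's account: goods 317882.34 = 317882.34
Buyer's account: inland to port 1292.64 + export clearance 323.48 + origin terminal 344.80 + freight 2041.70 + insurance 144.12 + destination terminal 961.04 + brokerage 70.96 + duty 9393.01 = 14571.75

Buyer's account: CAD 14571.75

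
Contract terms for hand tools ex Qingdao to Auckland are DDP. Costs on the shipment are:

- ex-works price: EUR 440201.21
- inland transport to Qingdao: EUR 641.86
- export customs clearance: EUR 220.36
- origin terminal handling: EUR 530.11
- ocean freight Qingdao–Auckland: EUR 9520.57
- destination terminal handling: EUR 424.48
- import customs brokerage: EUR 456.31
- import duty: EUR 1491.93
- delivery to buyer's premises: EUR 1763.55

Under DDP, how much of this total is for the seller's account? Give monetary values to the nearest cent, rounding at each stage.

DDP: the seller bears all costs including import duty.
Seller's account: goods 440201.21 + inland to port 641.86 + export clearance 220.36 + origin terminal 530.11 + freight 9520.57 + destination terminal 424.48 + brokerage 456.31 + duty 1491.93 + delivery 1763.55 = 455250.38
Buyer's account: 0.00

Seller's account: EUR 455250.38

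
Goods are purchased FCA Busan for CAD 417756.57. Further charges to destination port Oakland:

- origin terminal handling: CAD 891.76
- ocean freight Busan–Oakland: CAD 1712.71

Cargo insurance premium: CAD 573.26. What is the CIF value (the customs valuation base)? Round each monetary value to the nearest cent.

CIF = FCA price + pre-shipment costs + freight + insurance
CIF = 417756.57 + 891.76 + 1712.71 + 573.26 = 420934.30

CIF value: CAD 420934.30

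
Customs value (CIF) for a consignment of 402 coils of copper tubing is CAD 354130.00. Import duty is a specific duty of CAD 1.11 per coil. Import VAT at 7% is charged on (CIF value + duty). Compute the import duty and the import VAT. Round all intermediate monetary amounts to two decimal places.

Import duty = 402 × 1.11 = 446.22
VAT base = CIF + duty = 354130.00 + 446.22 = 354576.22
Import VAT = 354576.22 × 7% = 24820.34

Import duty: CAD 446.22; import VAT: CAD 24820.34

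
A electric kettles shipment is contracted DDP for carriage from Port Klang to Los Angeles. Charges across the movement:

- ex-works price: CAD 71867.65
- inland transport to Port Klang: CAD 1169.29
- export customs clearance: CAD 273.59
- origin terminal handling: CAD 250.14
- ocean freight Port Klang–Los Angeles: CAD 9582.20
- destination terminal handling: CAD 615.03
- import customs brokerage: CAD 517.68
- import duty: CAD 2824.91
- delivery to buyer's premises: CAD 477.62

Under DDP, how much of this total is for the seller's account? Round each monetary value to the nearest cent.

Seller's account: CAD 87578.11

DDP: the seller bears all costs including import duty.
Seller's account: goods 71867.65 + inland to port 1169.29 + export clearance 273.59 + origin terminal 250.14 + freight 9582.20 + destination terminal 615.03 + brokerage 517.68 + duty 2824.91 + delivery 477.62 = 87578.11
Buyer's account: 0.00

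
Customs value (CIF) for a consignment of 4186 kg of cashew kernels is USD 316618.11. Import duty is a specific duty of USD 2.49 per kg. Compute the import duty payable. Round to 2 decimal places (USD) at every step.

Import duty: USD 10423.14

Import duty = 4186 × 2.49 = 10423.14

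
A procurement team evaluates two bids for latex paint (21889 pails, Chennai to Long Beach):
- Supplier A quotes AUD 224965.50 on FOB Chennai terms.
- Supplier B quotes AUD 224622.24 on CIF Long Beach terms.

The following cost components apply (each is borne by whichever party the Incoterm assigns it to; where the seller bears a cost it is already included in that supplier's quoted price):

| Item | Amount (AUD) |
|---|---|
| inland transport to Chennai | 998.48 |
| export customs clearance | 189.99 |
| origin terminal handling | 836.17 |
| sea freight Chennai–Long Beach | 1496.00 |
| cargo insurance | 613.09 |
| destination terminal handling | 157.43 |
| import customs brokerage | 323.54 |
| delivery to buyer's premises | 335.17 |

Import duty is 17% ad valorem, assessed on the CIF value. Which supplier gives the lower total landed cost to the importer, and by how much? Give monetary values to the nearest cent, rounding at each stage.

Supplier A (FOB):
CIF value = FOB price + freight + insurance = 224965.50 + 1496.00 + 613.09 = 227074.59
Import duty = 227074.59 × 17% = 38602.68
Buyer bears (A): 1496.00 + 613.09 + 157.43 + 323.54 + 335.17 = 2925.23
Landed cost (A) = invoice 224965.50 + 2925.23 + duty 38602.68 = 266493.41
Supplier B (CIF):
The CIF price already equals the CIF value: 224622.24
Import duty = 224622.24 × 17% = 38185.78
Buyer bears (B): 157.43 + 323.54 + 335.17 = 816.14
Landed cost (B) = invoice 224622.24 + 816.14 + duty 38185.78 = 263624.16
Difference = |266493.41 − 263624.16| = 2869.25

Supplier B is cheaper by AUD 2869.25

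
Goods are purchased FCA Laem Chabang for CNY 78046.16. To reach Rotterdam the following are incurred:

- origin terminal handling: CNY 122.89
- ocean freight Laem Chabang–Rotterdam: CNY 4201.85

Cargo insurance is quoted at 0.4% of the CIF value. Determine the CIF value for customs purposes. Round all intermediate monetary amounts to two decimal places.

Let C be the CIF value. C = FCA price + pre-shipment costs + freight + 0.4% × C
C − 0.4% × C = 78046.16 + 122.89 + 4201.85
0.996 × C = 82370.90
C = 82370.90 / 0.996 = 82701.71
Insurance premium = 0.4% × 82701.71 = 330.81

CIF value: CNY 82701.71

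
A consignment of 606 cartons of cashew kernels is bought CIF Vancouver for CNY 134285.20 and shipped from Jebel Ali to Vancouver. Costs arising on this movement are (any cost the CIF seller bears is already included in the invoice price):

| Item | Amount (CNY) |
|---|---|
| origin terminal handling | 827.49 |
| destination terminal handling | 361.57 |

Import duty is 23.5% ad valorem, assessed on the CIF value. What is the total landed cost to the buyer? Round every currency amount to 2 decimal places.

CIF: the seller pays costs through ocean freight and marine insurance to the destination port.
Already in the invoice (seller's account under CIF): origin terminal — exclude.
The CIF price already equals the CIF value: 134285.20
Import duty = 134285.20 × 23.5% = 31557.02
Buyer bears: destination terminal 361.57 + duty 31557.02 = 31918.59
Landed cost = invoice 134285.20 + 31918.59 = 166203.79

Total landed cost: CNY 166203.79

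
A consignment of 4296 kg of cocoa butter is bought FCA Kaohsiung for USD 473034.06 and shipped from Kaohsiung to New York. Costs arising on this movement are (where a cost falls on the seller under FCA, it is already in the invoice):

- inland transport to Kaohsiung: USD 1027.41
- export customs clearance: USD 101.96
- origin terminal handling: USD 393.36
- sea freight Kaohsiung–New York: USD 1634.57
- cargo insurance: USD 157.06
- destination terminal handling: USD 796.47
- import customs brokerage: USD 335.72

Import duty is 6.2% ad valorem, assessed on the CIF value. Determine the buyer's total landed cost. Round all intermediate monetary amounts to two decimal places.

FCA: the seller delivers export-cleared goods to the carrier; the buyer bears costs from that point.
Already in the invoice (seller's account under FCA): inland to port, export clearance — exclude.
CIF value = FCA price + origin terminal + freight + insurance = 473034.06 + 393.36 + 1634.57 + 157.06 = 475219.05
Import duty = 475219.05 × 6.2% = 29463.58
Buyer bears: origin terminal 393.36 + freight 1634.57 + insurance 157.06 + destination terminal 796.47 + brokerage 335.72 + duty 29463.58 = 32780.76
Landed cost = invoice 473034.06 + 32780.76 = 505814.82

Total landed cost: USD 505814.82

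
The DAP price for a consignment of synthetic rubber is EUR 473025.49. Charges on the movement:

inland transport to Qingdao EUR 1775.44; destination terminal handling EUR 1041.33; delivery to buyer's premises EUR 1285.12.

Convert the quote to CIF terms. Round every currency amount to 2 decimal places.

CIF price: EUR 470699.04

Not relevant to the conversion: inland to port — on the seller under both DAP and CIF; already in the DAP price and stays in the CIF price.
From DAP to CIF, the seller no longer bears: destination terminal, delivery.
CIF price = 473025.49 − 1041.33 − 1285.12 = 470699.04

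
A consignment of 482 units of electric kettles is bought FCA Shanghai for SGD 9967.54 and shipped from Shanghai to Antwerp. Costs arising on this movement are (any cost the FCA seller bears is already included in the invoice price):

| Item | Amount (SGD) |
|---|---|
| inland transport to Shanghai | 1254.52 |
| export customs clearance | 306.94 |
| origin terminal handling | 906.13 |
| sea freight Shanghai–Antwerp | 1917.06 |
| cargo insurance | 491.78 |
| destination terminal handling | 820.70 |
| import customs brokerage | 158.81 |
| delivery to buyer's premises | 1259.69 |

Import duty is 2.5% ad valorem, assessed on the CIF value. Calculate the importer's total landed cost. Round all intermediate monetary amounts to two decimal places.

FCA: the seller delivers export-cleared goods to the carrier; the buyer bears costs from that point.
Already in the invoice (seller's account under FCA): inland to port, export clearance — exclude.
CIF value = FCA price + origin terminal + freight + insurance = 9967.54 + 906.13 + 1917.06 + 491.78 = 13282.51
Import duty = 13282.51 × 2.5% = 332.06
Buyer bears: origin terminal 906.13 + freight 1917.06 + insurance 491.78 + destination terminal 820.70 + brokerage 158.81 + delivery 1259.69 + duty 332.06 = 5886.23
Landed cost = invoice 9967.54 + 5886.23 = 15853.77

Total landed cost: SGD 15853.77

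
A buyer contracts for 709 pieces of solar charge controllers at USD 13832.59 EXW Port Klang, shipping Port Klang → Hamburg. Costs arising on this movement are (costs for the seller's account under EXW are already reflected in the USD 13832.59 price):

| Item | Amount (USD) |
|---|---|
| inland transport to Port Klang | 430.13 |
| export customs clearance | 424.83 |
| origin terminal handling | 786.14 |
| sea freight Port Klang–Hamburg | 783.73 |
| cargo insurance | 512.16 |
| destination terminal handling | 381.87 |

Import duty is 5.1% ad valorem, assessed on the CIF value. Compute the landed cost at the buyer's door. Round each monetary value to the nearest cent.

EXW: the seller makes goods available at their premises; the buyer bears all onward costs.
CIF value = EXW price + inland to port + export clearance + origin terminal + freight + insurance = 13832.59 + 430.13 + 424.83 + 786.14 + 783.73 + 512.16 = 16769.58
Import duty = 16769.58 × 5.1% = 855.25
Buyer bears: inland to port 430.13 + export clearance 424.83 + origin terminal 786.14 + freight 783.73 + insurance 512.16 + destination terminal 381.87 + duty 855.25 = 4174.11
Landed cost = invoice 13832.59 + 4174.11 = 18006.70

Total landed cost: USD 18006.70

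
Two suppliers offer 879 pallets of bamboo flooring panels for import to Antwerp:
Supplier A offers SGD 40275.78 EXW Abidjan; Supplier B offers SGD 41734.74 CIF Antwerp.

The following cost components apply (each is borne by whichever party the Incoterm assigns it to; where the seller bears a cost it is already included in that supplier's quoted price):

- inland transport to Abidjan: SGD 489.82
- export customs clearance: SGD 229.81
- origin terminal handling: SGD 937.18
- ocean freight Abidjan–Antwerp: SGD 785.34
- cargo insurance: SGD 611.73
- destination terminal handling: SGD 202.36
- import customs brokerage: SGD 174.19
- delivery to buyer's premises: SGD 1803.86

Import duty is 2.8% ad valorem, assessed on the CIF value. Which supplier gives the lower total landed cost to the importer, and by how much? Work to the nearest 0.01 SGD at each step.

Supplier B is cheaper by SGD 1639.58

Supplier A (EXW):
CIF value = EXW price + inland to port + export clearance + origin terminal + freight + insurance = 40275.78 + 489.82 + 229.81 + 937.18 + 785.34 + 611.73 = 43329.66
Import duty = 43329.66 × 2.8% = 1213.23
Buyer bears (A): 489.82 + 229.81 + 937.18 + 785.34 + 611.73 + 202.36 + 174.19 + 1803.86 = 5234.29
Landed cost (A) = invoice 40275.78 + 5234.29 + duty 1213.23 = 46723.30
Supplier B (CIF):
The CIF price already equals the CIF value: 41734.74
Import duty = 41734.74 × 2.8% = 1168.57
Buyer bears (B): 202.36 + 174.19 + 1803.86 = 2180.41
Landed cost (B) = invoice 41734.74 + 2180.41 + duty 1168.57 = 45083.72
Difference = |46723.30 − 45083.72| = 1639.58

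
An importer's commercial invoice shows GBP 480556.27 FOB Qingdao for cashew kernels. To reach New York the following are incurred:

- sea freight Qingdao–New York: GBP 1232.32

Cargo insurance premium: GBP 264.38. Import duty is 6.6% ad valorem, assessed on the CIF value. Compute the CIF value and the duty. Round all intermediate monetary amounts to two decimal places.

CIF value: GBP 482052.97; import duty: GBP 31815.50

CIF = FOB price + freight + insurance
CIF = 480556.27 + 1232.32 + 264.38 = 482052.97
Import duty = 482052.97 × 6.6% = 31815.50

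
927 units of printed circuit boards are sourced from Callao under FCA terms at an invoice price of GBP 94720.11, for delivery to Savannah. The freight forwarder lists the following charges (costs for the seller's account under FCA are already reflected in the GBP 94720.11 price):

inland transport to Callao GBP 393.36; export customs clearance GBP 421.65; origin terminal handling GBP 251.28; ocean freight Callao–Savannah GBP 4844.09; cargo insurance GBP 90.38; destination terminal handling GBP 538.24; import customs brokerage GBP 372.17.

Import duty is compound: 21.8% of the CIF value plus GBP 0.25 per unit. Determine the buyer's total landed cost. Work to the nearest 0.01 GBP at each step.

Total landed cost: GBP 122827.50

FCA: the seller delivers export-cleared goods to the carrier; the buyer bears costs from that point.
Already in the invoice (seller's account under FCA): inland to port, export clearance — exclude.
CIF value = FCA price + origin terminal + freight + insurance = 94720.11 + 251.28 + 4844.09 + 90.38 = 99905.86
Ad valorem component: 99905.86 × 21.8% = 21779.48
Specific component: 927 × 0.25 = 231.75
Import duty = 21779.48 + 231.75 = 22011.23
Buyer bears: origin terminal 251.28 + freight 4844.09 + insurance 90.38 + destination terminal 538.24 + brokerage 372.17 + duty 22011.23 = 28107.39
Landed cost = invoice 94720.11 + 28107.39 = 122827.50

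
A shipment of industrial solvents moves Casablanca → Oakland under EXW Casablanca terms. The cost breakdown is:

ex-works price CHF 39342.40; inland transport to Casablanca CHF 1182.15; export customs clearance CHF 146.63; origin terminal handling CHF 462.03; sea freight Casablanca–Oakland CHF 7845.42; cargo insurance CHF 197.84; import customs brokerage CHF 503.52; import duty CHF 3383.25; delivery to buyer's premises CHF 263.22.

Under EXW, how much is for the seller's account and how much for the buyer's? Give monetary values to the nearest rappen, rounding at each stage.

EXW: the seller makes goods available at their premises; the buyer bears all onward costs.
Seller's account: goods 39342.40 = 39342.40
Buyer's account: inland to port 1182.15 + export clearance 146.63 + origin terminal 462.03 + freight 7845.42 + insurance 197.84 + brokerage 503.52 + duty 3383.25 + delivery 263.22 = 13984.06

Seller: CHF 39342.40; buyer: CHF 13984.06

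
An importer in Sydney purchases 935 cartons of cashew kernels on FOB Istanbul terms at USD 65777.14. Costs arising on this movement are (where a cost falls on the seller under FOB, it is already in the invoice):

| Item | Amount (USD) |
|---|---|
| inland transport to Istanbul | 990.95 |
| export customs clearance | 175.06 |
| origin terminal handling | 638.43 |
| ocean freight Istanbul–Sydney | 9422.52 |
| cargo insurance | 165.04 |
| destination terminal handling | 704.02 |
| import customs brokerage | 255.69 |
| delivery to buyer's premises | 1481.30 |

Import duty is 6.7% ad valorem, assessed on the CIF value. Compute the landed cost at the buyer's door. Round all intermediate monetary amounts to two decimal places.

Total landed cost: USD 82855.14

FOB: the seller bears costs until goods are on board at the origin port; the buyer bears freight, insurance and all costs thereafter.
Already in the invoice (seller's account under FOB): inland to port, export clearance, origin terminal — exclude.
CIF value = FOB price + freight + insurance = 65777.14 + 9422.52 + 165.04 = 75364.70
Import duty = 75364.70 × 6.7% = 5049.43
Buyer bears: freight 9422.52 + insurance 165.04 + destination terminal 704.02 + brokerage 255.69 + delivery 1481.30 + duty 5049.43 = 17078.00
Landed cost = invoice 65777.14 + 17078.00 = 82855.14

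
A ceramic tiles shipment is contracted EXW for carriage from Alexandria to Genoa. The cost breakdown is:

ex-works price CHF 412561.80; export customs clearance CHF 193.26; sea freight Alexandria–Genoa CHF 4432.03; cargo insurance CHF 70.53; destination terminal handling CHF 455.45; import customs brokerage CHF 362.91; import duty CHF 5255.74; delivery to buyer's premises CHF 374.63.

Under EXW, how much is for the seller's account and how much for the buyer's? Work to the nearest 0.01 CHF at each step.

Seller: CHF 412561.80; buyer: CHF 11144.55

EXW: the seller makes goods available at their premises; the buyer bears all onward costs.
Seller's account: goods 412561.80 = 412561.80
Buyer's account: export clearance 193.26 + freight 4432.03 + insurance 70.53 + destination terminal 455.45 + brokerage 362.91 + duty 5255.74 + delivery 374.63 = 11144.55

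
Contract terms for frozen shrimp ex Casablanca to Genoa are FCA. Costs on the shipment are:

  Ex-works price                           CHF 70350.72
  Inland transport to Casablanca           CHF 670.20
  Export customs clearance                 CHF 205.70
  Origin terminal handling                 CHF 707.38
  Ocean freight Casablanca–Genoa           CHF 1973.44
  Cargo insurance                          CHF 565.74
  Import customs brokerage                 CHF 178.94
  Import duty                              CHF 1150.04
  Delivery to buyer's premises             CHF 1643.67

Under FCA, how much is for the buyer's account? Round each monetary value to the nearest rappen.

FCA: the seller delivers export-cleared goods to the carrier; the buyer bears costs from that point.
Seller's account: goods 70350.72 + inland to port 670.20 + export clearance 205.70 = 71226.62
Buyer's account: origin terminal 707.38 + freight 1973.44 + insurance 565.74 + brokerage 178.94 + duty 1150.04 + delivery 1643.67 = 6219.21

Buyer's account: CHF 6219.21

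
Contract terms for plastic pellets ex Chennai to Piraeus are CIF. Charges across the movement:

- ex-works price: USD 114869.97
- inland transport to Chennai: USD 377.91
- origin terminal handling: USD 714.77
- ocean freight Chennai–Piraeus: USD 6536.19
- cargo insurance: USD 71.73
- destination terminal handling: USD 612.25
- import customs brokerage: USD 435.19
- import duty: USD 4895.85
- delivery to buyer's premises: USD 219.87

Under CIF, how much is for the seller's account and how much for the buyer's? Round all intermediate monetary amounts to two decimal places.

CIF: the seller pays costs through ocean freight and marine insurance to the destination port.
Seller's account: goods 114869.97 + inland to port 377.91 + origin terminal 714.77 + freight 6536.19 + insurance 71.73 = 122570.57
Buyer's account: destination terminal 612.25 + brokerage 435.19 + duty 4895.85 + delivery 219.87 = 6163.16

Seller: USD 122570.57; buyer: USD 6163.16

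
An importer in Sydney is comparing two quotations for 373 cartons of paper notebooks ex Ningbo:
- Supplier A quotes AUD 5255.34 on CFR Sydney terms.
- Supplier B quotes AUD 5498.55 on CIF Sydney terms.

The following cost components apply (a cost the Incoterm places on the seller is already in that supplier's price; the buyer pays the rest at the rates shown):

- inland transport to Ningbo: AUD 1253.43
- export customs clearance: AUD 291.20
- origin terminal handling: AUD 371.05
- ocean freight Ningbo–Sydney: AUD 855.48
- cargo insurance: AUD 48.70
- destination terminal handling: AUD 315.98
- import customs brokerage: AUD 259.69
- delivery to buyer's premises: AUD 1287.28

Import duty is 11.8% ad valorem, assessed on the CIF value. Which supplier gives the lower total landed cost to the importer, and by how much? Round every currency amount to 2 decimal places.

Supplier A is cheaper by AUD 217.46

Supplier A (CFR):
CIF value = CFR price + insurance = 5255.34 + 48.70 = 5304.04
Import duty = 5304.04 × 11.8% = 625.88
Buyer bears (A): 48.70 + 315.98 + 259.69 + 1287.28 = 1911.65
Landed cost (A) = invoice 5255.34 + 1911.65 + duty 625.88 = 7792.87
Supplier B (CIF):
The CIF price already equals the CIF value: 5498.55
Import duty = 5498.55 × 11.8% = 648.83
Buyer bears (B): 315.98 + 259.69 + 1287.28 = 1862.95
Landed cost (B) = invoice 5498.55 + 1862.95 + duty 648.83 = 8010.33
Difference = |7792.87 − 8010.33| = 217.46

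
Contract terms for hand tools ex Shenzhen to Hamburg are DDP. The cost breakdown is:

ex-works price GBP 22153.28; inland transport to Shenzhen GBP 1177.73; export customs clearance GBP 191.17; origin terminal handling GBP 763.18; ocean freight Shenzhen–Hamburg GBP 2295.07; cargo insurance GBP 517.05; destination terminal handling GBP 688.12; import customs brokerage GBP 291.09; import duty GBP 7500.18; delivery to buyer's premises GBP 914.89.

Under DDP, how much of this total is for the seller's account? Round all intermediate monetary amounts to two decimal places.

Seller's account: GBP 36491.76

DDP: the seller bears all costs including import duty.
Seller's account: goods 22153.28 + inland to port 1177.73 + export clearance 191.17 + origin terminal 763.18 + freight 2295.07 + insurance 517.05 + destination terminal 688.12 + brokerage 291.09 + duty 7500.18 + delivery 914.89 = 36491.76
Buyer's account: 0.00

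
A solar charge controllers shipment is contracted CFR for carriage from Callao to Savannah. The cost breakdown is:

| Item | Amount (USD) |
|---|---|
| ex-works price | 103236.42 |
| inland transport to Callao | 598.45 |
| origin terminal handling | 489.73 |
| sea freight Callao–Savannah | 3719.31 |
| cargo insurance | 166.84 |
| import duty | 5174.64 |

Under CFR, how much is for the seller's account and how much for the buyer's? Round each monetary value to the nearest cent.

CFR: the seller pays costs through ocean freight to the destination port, but not insurance.
Seller's account: goods 103236.42 + inland to port 598.45 + origin terminal 489.73 + freight 3719.31 = 108043.91
Buyer's account: insurance 166.84 + duty 5174.64 = 5341.48

Seller: USD 108043.91; buyer: USD 5341.48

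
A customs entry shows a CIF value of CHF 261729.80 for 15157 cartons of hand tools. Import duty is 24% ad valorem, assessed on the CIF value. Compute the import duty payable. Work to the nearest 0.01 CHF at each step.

Import duty = 261729.80 × 24% = 62815.15

Import duty: CHF 62815.15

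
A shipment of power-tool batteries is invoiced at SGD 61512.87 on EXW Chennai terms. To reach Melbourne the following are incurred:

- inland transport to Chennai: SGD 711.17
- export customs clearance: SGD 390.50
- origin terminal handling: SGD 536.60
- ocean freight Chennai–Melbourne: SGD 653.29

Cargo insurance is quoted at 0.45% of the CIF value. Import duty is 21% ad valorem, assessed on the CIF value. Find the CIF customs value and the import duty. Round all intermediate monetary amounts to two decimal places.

CIF value: SGD 64092.85; import duty: SGD 13459.50

Let C be the CIF value. C = EXW price + pre-shipment costs + freight + 0.45% × C
C − 0.45% × C = 61512.87 + 711.17 + 390.50 + 536.60 + 653.29
0.9955 × C = 63804.43
C = 63804.43 / 0.9955 = 64092.85
Insurance premium = 0.45% × 64092.85 = 288.42
Import duty = 64092.85 × 21% = 13459.50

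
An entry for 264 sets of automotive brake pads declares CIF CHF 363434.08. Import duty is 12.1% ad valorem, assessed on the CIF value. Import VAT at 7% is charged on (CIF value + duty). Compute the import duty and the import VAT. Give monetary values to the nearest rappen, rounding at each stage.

Import duty: CHF 43975.52; import VAT: CHF 28518.67

Import duty = 363434.08 × 12.1% = 43975.52
VAT base = CIF + duty = 363434.08 + 43975.52 = 407409.60
Import VAT = 407409.60 × 7% = 28518.67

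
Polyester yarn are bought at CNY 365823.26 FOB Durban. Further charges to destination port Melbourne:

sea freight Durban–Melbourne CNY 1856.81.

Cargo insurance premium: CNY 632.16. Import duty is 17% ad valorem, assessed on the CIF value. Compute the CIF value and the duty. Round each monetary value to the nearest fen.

CIF value: CNY 368312.23; import duty: CNY 62613.08

CIF = FOB price + freight + insurance
CIF = 365823.26 + 1856.81 + 632.16 = 368312.23
Import duty = 368312.23 × 17% = 62613.08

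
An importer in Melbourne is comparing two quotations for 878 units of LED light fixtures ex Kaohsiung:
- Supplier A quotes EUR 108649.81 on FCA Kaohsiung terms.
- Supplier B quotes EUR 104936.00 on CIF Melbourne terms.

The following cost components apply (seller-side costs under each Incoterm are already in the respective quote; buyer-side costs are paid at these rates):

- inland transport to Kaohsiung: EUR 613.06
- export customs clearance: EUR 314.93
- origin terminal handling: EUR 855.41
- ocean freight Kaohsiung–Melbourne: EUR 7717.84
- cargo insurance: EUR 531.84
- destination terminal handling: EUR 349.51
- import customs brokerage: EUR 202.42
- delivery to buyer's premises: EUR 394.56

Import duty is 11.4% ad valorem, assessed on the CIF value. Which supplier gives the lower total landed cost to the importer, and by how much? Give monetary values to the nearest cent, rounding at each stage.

Supplier B is cheaper by EUR 14280.26

Supplier A (FCA):
CIF value = FCA price + origin terminal + freight + insurance = 108649.81 + 855.41 + 7717.84 + 531.84 = 117754.90
Import duty = 117754.90 × 11.4% = 13424.06
Buyer bears (A): 855.41 + 7717.84 + 531.84 + 349.51 + 202.42 + 394.56 = 10051.58
Landed cost (A) = invoice 108649.81 + 10051.58 + duty 13424.06 = 132125.45
Supplier B (CIF):
The CIF price already equals the CIF value: 104936.00
Import duty = 104936.00 × 11.4% = 11962.70
Buyer bears (B): 349.51 + 202.42 + 394.56 = 946.49
Landed cost (B) = invoice 104936.00 + 946.49 + duty 11962.70 = 117845.19
Difference = |132125.45 − 117845.19| = 14280.26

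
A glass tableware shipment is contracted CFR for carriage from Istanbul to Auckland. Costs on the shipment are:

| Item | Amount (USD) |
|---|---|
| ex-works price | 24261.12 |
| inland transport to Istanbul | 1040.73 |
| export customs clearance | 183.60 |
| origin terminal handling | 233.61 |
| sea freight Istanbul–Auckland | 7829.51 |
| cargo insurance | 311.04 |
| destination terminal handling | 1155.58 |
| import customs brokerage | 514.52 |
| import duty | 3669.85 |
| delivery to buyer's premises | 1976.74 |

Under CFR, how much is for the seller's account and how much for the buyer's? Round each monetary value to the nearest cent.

Seller: USD 33548.57; buyer: USD 7627.73

CFR: the seller pays costs through ocean freight to the destination port, but not insurance.
Seller's account: goods 24261.12 + inland to port 1040.73 + export clearance 183.60 + origin terminal 233.61 + freight 7829.51 = 33548.57
Buyer's account: insurance 311.04 + destination terminal 1155.58 + brokerage 514.52 + duty 3669.85 + delivery 1976.74 = 7627.73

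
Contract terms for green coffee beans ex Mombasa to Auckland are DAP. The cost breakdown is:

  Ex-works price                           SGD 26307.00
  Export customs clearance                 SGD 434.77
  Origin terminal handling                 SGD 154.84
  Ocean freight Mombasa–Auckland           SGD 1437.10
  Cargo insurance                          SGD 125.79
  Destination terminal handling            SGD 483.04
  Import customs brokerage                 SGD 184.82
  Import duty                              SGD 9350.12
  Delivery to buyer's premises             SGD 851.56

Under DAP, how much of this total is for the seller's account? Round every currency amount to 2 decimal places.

Seller's account: SGD 29794.10

DAP: the seller bears all costs to the named destination except import duty and clearance.
Seller's account: goods 26307.00 + export clearance 434.77 + origin terminal 154.84 + freight 1437.10 + insurance 125.79 + destination terminal 483.04 + delivery 851.56 = 29794.10
Buyer's account: brokerage 184.82 + duty 9350.12 = 9534.94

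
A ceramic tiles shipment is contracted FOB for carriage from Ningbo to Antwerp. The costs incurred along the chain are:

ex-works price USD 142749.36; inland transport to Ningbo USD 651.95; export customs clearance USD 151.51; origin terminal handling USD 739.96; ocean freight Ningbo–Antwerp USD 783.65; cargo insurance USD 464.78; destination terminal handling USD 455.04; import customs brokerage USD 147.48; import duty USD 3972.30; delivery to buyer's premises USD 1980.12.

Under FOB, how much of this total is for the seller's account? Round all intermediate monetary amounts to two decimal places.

Seller's account: USD 144292.78

FOB: the seller bears costs until goods are on board at the origin port; the buyer bears freight, insurance and all costs thereafter.
Seller's account: goods 142749.36 + inland to port 651.95 + export clearance 151.51 + origin terminal 739.96 = 144292.78
Buyer's account: freight 783.65 + insurance 464.78 + destination terminal 455.04 + brokerage 147.48 + duty 3972.30 + delivery 1980.12 = 7803.37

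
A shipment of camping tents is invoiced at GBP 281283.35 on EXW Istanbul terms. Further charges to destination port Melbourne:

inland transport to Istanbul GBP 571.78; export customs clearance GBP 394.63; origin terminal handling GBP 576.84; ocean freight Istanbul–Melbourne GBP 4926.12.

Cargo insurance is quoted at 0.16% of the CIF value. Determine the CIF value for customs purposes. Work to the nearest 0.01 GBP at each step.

CIF value: GBP 288213.86

Let C be the CIF value. C = EXW price + pre-shipment costs + freight + 0.16% × C
C − 0.16% × C = 281283.35 + 571.78 + 394.63 + 576.84 + 4926.12
0.9984 × C = 287752.72
C = 287752.72 / 0.9984 = 288213.86
Insurance premium = 0.16% × 288213.86 = 461.14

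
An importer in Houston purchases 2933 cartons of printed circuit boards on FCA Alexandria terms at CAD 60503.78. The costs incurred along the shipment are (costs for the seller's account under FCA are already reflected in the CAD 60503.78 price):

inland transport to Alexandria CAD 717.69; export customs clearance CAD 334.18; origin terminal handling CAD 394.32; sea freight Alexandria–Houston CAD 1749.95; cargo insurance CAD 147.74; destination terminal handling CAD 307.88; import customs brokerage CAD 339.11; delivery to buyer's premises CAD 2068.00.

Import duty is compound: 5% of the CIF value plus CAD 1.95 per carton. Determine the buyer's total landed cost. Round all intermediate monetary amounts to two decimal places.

Total landed cost: CAD 74369.92

FCA: the seller delivers export-cleared goods to the carrier; the buyer bears costs from that point.
Already in the invoice (seller's account under FCA): inland to port, export clearance — exclude.
CIF value = FCA price + origin terminal + freight + insurance = 60503.78 + 394.32 + 1749.95 + 147.74 = 62795.79
Ad valorem component: 62795.79 × 5% = 3139.79
Specific component: 2933 × 1.95 = 5719.35
Import duty = 3139.79 + 5719.35 = 8859.14
Buyer bears: origin terminal 394.32 + freight 1749.95 + insurance 147.74 + destination terminal 307.88 + brokerage 339.11 + delivery 2068.00 + duty 8859.14 = 13866.14
Landed cost = invoice 60503.78 + 13866.14 = 74369.92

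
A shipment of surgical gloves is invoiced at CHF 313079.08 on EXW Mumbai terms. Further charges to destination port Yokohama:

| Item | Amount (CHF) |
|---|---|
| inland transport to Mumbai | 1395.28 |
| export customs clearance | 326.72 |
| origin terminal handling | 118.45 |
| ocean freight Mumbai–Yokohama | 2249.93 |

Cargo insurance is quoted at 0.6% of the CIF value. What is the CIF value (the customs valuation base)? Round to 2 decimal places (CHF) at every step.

CIF value: CHF 319083.96

Let C be the CIF value. C = EXW price + pre-shipment costs + freight + 0.6% × C
C − 0.6% × C = 313079.08 + 1395.28 + 326.72 + 118.45 + 2249.93
0.994 × C = 317169.46
C = 317169.46 / 0.994 = 319083.96
Insurance premium = 0.6% × 319083.96 = 1914.50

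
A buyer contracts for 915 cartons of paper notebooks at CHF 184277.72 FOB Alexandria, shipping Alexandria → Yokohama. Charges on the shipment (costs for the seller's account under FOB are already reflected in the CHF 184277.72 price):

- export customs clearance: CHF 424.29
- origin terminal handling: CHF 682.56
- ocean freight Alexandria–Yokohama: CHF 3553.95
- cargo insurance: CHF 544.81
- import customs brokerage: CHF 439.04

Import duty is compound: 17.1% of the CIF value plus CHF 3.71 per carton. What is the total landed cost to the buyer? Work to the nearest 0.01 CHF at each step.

FOB: the seller bears costs until goods are on board at the origin port; the buyer bears freight, insurance and all costs thereafter.
Already in the invoice (seller's account under FOB): export clearance, origin terminal — exclude.
CIF value = FOB price + freight + insurance = 184277.72 + 3553.95 + 544.81 = 188376.48
Ad valorem component: 188376.48 × 17.1% = 32212.38
Specific component: 915 × 3.71 = 3394.65
Import duty = 32212.38 + 3394.65 = 35607.03
Buyer bears: freight 3553.95 + insurance 544.81 + brokerage 439.04 + duty 35607.03 = 40144.83
Landed cost = invoice 184277.72 + 40144.83 = 224422.55

Total landed cost: CHF 224422.55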